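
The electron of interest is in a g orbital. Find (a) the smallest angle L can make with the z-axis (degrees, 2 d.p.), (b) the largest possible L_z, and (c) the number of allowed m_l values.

θ_min ≈ 26.57°; L_z,max = 4ℏ; 9 values

A g state has l = 4.
cos θ_min = 4/√20, so θ_min ≈ 26.57°.
L_z,max = lℏ = 4ℏ.
There are 2l+1 = 9 values of m_l.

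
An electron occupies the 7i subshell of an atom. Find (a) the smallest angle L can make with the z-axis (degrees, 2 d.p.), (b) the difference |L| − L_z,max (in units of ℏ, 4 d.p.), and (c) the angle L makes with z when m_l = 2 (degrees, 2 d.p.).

θ_min ≈ 22.21°; |L|−L_z,max ≈ 0.4807ℏ; θ(m_l=2) ≈ 72.02°

For 7i, l = 6.
cos θ_min = 6/√42, so θ_min ≈ 22.21°.
|L| − L_z,max = (√42 − 6)ℏ ≈ 0.4807ℏ.
For m_l = 2: cos θ = 2/√42, θ ≈ 72.02°.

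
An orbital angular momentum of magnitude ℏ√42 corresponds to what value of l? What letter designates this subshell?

Since |L|² = l(l+1)ℏ², l(l+1) = 42.
The positive root is l = 6.

l = 6 (i orbital)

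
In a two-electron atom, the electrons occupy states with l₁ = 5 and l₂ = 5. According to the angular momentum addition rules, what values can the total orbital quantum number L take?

Angular momentum addition gives L = |l₁ − l₂|, …, l₁ + l₂.
Allowed values: L = 0, 1, 2, 3, 4, 5, 6, 7, 8, 9, 10.

L = 0, 1, 2, 3, 4, 5, 6, 7, 8, 9, 10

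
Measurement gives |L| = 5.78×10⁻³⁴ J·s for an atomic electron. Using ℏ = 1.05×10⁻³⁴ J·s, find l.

l = 5

|L|/ℏ = (5.78×10⁻³⁴)/(1.05×10⁻³⁴) ≈ 5.505.
(|L|/ℏ)² = l(l+1) ≈ 30.30 ⇒ l = 5.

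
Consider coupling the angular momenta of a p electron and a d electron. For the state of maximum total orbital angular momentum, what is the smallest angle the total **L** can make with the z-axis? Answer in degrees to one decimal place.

Angular momentum addition gives L = |l₁ − l₂|, …, l₁ + l₂.
L ∈ {1, 2, 3}.
The maximum is L = 3, with |L_tot| = ℏ√(3·4) = 2√3 ℏ.
The minimum angle with z is arccos(3/√12) ≈ 30.0°.

θ_min ≈ 30.0°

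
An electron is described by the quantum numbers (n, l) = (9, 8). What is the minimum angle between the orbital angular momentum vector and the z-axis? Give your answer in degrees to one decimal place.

|L| = ℏ√(l(l+1)) = 6√2 ℏ.
The smallest angle corresponds to the largest L_z, i.e. m_l = l = 8, giving L_z = 8ℏ.
cos θ_min = 8/√72, so θ_min ≈ 19.5°.

θ_min ≈ 19.5°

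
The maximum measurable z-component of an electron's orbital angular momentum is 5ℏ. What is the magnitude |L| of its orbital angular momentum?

|L| = √30 ℏ ≈ 5.477ℏ

Since max m_l = l, l = 5.
Then |L| = ℏ√(5·6) = √30 ℏ.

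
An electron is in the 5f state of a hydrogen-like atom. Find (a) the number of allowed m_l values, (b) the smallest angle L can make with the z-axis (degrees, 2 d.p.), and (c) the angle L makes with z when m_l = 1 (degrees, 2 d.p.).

7 values; θ_min ≈ 30.00°; θ(m_l=1) ≈ 73.22°

The 5f subshell has l = 3.
There are 2l+1 = 7 values of m_l.
cos θ_min = 3/√12, so θ_min ≈ 30.00°.
For m_l = 1: cos θ = 1/√12, θ ≈ 73.22°.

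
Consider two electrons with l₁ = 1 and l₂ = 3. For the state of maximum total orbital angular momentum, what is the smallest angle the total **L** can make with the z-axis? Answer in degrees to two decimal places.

L runs from |1 − 3| = 2 to 1 + 3 = 4.
Allowed values: L = 2, 3, 4.
The maximum is L = 4, with |L_tot| = ℏ√(4·5) = 2√5 ℏ.
The minimum angle with z is arccos(4/√20) ≈ 26.57°.

θ_min ≈ 26.57°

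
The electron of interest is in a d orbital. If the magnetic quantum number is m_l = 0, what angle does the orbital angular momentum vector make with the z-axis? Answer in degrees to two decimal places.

The letter d corresponds to l = 2.
|L| = √(l(l+1)) ℏ = √6 ℏ.
L_z = m_l ℏ = 0ℏ.
cos θ = L_z/|L| = 0/√6, so θ ≈ 90.00°.

θ ≈ 90.00°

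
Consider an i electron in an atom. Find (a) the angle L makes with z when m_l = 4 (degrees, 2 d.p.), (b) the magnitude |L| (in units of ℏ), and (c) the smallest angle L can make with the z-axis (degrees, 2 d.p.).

θ(m_l=4) ≈ 51.89°; |L| = √42 ℏ ≈ 6.481ℏ; θ_min ≈ 22.21°

An i state has l = 6.
For m_l = 4: cos θ = 4/√42, θ ≈ 51.89°.
|L| = ℏ√(6·7) = √42 ℏ ≈ 6.481ℏ.
cos θ_min = 6/√42, so θ_min ≈ 22.21°.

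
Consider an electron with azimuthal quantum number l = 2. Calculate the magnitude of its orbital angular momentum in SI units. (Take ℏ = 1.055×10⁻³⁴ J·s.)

|L| = ℏ√(l(l+1)) = ℏ√(2·3) = √6 ℏ
Numerically, |L| = 2.449 × (1.055×10⁻³⁴ J·s) = 2.584×10⁻³⁴ J·s.

|L| = 2.584×10⁻³⁴ J·s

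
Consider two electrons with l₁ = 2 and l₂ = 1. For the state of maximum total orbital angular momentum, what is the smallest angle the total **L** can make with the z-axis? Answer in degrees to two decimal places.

θ_min ≈ 30.00°

Angular momentum addition gives L = |l₁ − l₂|, …, l₁ + l₂.
Allowed values: L = 1, 2, 3.
The maximum is L = 3, with |L_tot| = ℏ√(3·4) = 2√3 ℏ.
The minimum angle with z is arccos(3/√12) ≈ 30.00°.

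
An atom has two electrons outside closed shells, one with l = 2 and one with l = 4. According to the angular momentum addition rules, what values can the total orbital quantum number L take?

Angular momentum addition gives L = |l₁ − l₂|, …, l₁ + l₂.
L ∈ {2, 3, 4, 5, 6}.

L = 2, 3, 4, 5, 6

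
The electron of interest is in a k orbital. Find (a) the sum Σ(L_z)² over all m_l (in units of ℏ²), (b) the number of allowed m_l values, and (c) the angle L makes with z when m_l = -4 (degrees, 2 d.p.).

For a k orbital, l = 7.
Σ m_l² = 280, so Σ(L_z)² = 280 ℏ².
There are 2l+1 = 15 values of m_l.
For m_l = -4: cos θ = -4/√56, θ ≈ 122.31°.

Σ(L_z)² = 280 ℏ²; 15 values; θ(m_l=-4) ≈ 122.31°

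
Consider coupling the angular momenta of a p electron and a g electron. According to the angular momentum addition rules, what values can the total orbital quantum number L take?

L = 3, 4, 5

Angular momentum addition gives L = |l₁ − l₂|, …, l₁ + l₂.
So L can be 3, 4, 5.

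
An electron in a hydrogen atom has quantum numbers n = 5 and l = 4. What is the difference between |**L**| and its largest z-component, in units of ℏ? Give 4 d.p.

|L| = 2√5 ℏ ≈ 4.4721ℏ, while L_z,max = lℏ = 4ℏ.
The difference is (2√5 − 4)ℏ ≈ 0.4721ℏ.

|L| − L_z,max ≈ 0.4721ℏ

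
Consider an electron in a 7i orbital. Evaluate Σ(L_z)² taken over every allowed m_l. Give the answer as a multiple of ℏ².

For 7i, l = 6.
m_l runs from −6 to 6, i.e. {-6, -5, -4, -3, -2, -1, 0, 1, 2, 3, 4, 5, 6}.
Σ m_l² = l(l+1)(2l+1)/3 = 6·7·13/3 = 182.

Σ(L_z)² = 182 ℏ²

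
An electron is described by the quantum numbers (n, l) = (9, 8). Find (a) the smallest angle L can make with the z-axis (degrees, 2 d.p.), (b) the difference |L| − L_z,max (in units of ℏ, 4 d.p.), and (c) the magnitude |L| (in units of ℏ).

cos θ_min = 8/√72, so θ_min ≈ 19.47°.
|L| − L_z,max = (6√2 − 8)ℏ ≈ 0.4853ℏ.
|L| = ℏ√(8·9) = 6√2 ℏ ≈ 8.485ℏ.

θ_min ≈ 19.47°; |L|−L_z,max ≈ 0.4853ℏ; |L| = 6√2 ℏ ≈ 8.485ℏ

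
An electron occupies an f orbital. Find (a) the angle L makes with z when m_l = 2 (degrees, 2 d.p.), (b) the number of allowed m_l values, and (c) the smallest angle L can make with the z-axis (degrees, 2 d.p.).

θ(m_l=2) ≈ 54.74°; 7 values; θ_min ≈ 30.00°

For an f orbital, l = 3.
For m_l = 2: cos θ = 2/√12, θ ≈ 54.74°.
There are 2l+1 = 7 values of m_l.
cos θ_min = 3/√12, so θ_min ≈ 30.00°.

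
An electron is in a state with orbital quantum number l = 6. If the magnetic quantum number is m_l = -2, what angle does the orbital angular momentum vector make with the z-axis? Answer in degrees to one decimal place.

|L|² = l(l+1)ℏ² = 42ℏ², so |L| = √42 ℏ.
L_z = m_l ℏ = −2ℏ.
cos θ = L_z/|L| = -2/√42, so θ ≈ 108.0°.

θ ≈ 108.0°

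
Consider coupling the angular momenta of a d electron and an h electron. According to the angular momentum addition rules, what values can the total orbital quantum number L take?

L runs from |2 − 5| = 3 to 2 + 5 = 7.
So L can be 3, 4, 5, 6, 7.

L = 3, 4, 5, 6, 7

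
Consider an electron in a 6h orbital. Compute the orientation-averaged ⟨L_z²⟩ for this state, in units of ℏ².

⟨L_z²⟩ = 10 ℏ²

6h means n = 6, l = 5.
The allowed m_l values are -5, -4, -3, -2, -1, 0, 1, 2, 3, 4, 5.
⟨L_z²⟩ = ℏ²·(Σ m_l²)/(2l+1) = ℏ²·110/11 = 10ℏ².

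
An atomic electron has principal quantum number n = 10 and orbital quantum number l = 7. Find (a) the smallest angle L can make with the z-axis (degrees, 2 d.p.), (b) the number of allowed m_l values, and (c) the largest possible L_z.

θ_min ≈ 20.70°; 15 values; L_z,max = 7ℏ

cos θ_min = 7/√56, so θ_min ≈ 20.70°.
There are 2l+1 = 15 values of m_l.
L_z,max = lℏ = 7ℏ.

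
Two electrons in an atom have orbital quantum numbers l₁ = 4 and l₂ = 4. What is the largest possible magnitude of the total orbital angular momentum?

|L_tot|_max = 6√2 ℏ ≈ 8.485ℏ

Angular momentum addition gives L = |l₁ − l₂|, …, l₁ + l₂.
So L can be 0, 1, 2, 3, 4, 5, 6, 7, 8.
The largest magnitude corresponds to L = 8: |L_tot| = ℏ√(8·9) = 6√2 ℏ.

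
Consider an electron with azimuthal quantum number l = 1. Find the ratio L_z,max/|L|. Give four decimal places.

L_z,max/|L| = 0.7071

|L| = √2 ℏ ≈ 1.4142ℏ, while L_z,max = lℏ = 1ℏ.
L_z,max/|L| = 1/√2 = 0.7071.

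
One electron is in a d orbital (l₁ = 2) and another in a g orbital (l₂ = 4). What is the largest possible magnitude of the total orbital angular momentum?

|L_tot|_max = √42 ℏ ≈ 6.481ℏ

L runs from |2 − 4| = 2 to 2 + 4 = 6.
L ∈ {2, 3, 4, 5, 6}.
The largest magnitude corresponds to L = 6: |L_tot| = ℏ√(6·7) = √42 ℏ.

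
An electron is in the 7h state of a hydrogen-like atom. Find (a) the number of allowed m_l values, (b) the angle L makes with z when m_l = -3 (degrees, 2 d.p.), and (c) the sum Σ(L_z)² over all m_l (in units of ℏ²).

The 7h subshell has l = 5.
There are 2l+1 = 11 values of m_l.
For m_l = -3: cos θ = -3/√30, θ ≈ 123.21°.
Σ m_l² = 110, so Σ(L_z)² = 110 ℏ².

11 values; θ(m_l=-3) ≈ 123.21°; Σ(L_z)² = 110 ℏ²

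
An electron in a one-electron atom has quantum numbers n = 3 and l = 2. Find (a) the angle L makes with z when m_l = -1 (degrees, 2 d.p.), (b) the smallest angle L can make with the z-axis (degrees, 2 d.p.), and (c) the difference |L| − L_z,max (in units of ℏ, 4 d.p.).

For m_l = -1: cos θ = -1/√6, θ ≈ 114.09°.
cos θ_min = 2/√6, so θ_min ≈ 35.26°.
|L| − L_z,max = (√6 − 2)ℏ ≈ 0.4495ℏ.

θ(m_l=-1) ≈ 114.09°; θ_min ≈ 35.26°; |L|−L_z,max ≈ 0.4495ℏ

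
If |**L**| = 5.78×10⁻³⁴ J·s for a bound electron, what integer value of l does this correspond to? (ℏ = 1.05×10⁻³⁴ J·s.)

|L|/ℏ = (5.78×10⁻³⁴)/(1.05×10⁻³⁴) ≈ 5.505.
l(l+1) ≈ 5.505² ≈ 30.30, so l = 5.

l = 5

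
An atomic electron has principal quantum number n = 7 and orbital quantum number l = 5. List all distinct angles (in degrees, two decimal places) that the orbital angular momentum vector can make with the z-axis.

θ ∈ {24.09°, 43.09°, 56.79°, 68.58°, 79.48°, 90.00°, 100.52°, 111.42°, 123.21°, 136.91°, 155.91°}

|L|² = l(l+1)ℏ² = 30ℏ², so |L| = √30 ℏ.
cos θ = m_l/√30 for each m_l ∈ {-5, -4, -3, -2, -1, 0, 1, 2, 3, 4, 5}.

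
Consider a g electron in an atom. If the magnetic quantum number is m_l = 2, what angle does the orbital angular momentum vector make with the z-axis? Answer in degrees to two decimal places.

A g state has l = 4.
|L| = √(l(l+1)) ℏ = 2√5 ℏ.
L_z = m_l ℏ = 2ℏ.
cos θ = L_z/|L| = 2/√20, so θ ≈ 63.43°.

θ ≈ 63.43°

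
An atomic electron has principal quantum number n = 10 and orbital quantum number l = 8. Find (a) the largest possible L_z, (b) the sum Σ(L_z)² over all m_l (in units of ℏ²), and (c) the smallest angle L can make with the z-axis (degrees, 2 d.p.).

L_z,max = 8ℏ; Σ(L_z)² = 408 ℏ²; θ_min ≈ 19.47°

L_z,max = lℏ = 8ℏ.
Σ m_l² = 408, so Σ(L_z)² = 408 ℏ².
cos θ_min = 8/√72, so θ_min ≈ 19.47°.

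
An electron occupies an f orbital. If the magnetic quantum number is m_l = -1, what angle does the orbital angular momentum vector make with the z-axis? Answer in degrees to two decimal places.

θ ≈ 106.78°

For an f orbital, l = 3.
|L|² = l(l+1)ℏ² = 12ℏ², so |L| = 2√3 ℏ.
L_z = m_l ℏ = −1ℏ.
cos θ = L_z/|L| = -1/√12, so θ ≈ 106.78°.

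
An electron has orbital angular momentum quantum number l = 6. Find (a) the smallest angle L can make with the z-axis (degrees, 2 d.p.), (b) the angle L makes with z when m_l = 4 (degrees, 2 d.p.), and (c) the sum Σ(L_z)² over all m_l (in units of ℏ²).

θ_min ≈ 22.21°; θ(m_l=4) ≈ 51.89°; Σ(L_z)² = 182 ℏ²

cos θ_min = 6/√42, so θ_min ≈ 22.21°.
For m_l = 4: cos θ = 4/√42, θ ≈ 51.89°.
Σ m_l² = 182, so Σ(L_z)² = 182 ℏ².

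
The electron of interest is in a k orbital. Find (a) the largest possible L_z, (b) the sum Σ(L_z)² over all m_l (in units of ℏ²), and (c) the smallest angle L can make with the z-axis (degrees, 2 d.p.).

A k state has l = 7.
L_z,max = lℏ = 7ℏ.
Σ m_l² = 280, so Σ(L_z)² = 280 ℏ².
cos θ_min = 7/√56, so θ_min ≈ 20.70°.

L_z,max = 7ℏ; Σ(L_z)² = 280 ℏ²; θ_min ≈ 20.70°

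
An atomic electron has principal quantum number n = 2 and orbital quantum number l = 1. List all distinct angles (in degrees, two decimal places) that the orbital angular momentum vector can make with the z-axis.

|L|² = l(l+1)ℏ² = 2ℏ², so |L| = √2 ℏ.
cos θ = m_l/√2 for each m_l ∈ {-1, 0, 1}.

θ ∈ {45.00°, 90.00°, 135.00°}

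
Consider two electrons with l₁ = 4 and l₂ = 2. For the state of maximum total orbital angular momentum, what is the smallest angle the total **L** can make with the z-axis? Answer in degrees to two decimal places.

Angular momentum addition gives L = |l₁ − l₂|, …, l₁ + l₂.
Allowed values: L = 2, 3, 4, 5, 6.
The maximum is L = 6, with |L_tot| = ℏ√(6·7) = √42 ℏ.
The minimum angle with z is arccos(6/√42) ≈ 22.21°.

θ_min ≈ 22.21°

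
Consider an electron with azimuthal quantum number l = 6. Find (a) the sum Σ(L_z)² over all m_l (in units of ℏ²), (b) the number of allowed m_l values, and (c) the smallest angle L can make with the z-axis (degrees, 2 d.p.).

Σ m_l² = 182, so Σ(L_z)² = 182 ℏ².
There are 2l+1 = 13 values of m_l.
cos θ_min = 6/√42, so θ_min ≈ 22.21°.

Σ(L_z)² = 182 ℏ²; 13 values; θ_min ≈ 22.21°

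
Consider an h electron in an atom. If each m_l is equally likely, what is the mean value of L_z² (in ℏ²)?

⟨L_z²⟩ = 10 ℏ²

An h state has l = 5.
The allowed m_l values are -5, -4, -3, -2, -1, 0, 1, 2, 3, 4, 5.
⟨L_z²⟩ = ℏ²·(Σ m_l²)/(2l+1) = ℏ²·110/11 = 10ℏ².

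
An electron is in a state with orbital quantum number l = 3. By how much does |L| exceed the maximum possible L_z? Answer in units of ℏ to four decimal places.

|L| − L_z,max ≈ 0.4641ℏ

|L| = 2√3 ℏ ≈ 3.4641ℏ, while L_z,max = lℏ = 3ℏ.
The difference is (2√3 − 3)ℏ ≈ 0.4641ℏ.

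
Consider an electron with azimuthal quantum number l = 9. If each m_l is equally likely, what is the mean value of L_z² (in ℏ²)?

m_l ∈ {-9, -8, -7, -6, -5, -4, -3, -2, -1, 0, 1, 2, 3, 4, 5, 6, 7, 8, 9}.
⟨L_z²⟩ = ℏ²·l(l+1)/3 = 30ℏ².

⟨L_z²⟩ = 30 ℏ²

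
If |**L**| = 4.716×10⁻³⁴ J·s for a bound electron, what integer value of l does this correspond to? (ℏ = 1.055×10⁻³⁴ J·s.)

l = 4

Dividing by ℏ: |L|/ℏ ≈ 4.470.
l(l+1) ≈ 4.470² ≈ 19.98, so l = 4.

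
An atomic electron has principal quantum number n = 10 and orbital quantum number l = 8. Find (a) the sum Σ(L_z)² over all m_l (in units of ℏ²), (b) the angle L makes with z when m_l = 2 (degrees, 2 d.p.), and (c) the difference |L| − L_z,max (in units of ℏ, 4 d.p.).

Σ(L_z)² = 408 ℏ²; θ(m_l=2) ≈ 76.37°; |L|−L_z,max ≈ 0.4853ℏ

Σ m_l² = 408, so Σ(L_z)² = 408 ℏ².
For m_l = 2: cos θ = 2/√72, θ ≈ 76.37°.
|L| − L_z,max = (6√2 − 8)ℏ ≈ 0.4853ℏ.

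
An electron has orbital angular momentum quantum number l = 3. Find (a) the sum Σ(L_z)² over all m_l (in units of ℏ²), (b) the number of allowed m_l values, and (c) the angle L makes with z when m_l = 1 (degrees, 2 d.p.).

Σ(L_z)² = 28 ℏ²; 7 values; θ(m_l=1) ≈ 73.22°

Σ m_l² = 28, so Σ(L_z)² = 28 ℏ².
There are 2l+1 = 7 values of m_l.
For m_l = 1: cos θ = 1/√12, θ ≈ 73.22°.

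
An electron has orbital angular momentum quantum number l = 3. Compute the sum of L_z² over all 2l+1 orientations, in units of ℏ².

m_l runs from −3 to 3, i.e. {-3, -2, -1, 0, 1, 2, 3}.
Σ m_l² = l(l+1)(2l+1)/3 = 3·4·7/3 = 28.

Σ(L_z)² = 28 ℏ²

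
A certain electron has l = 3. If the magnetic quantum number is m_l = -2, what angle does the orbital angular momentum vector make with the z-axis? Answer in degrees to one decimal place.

|L| = ℏ√(l(l+1)) = 2√3 ℏ.
L_z = m_l ℏ = −2ℏ.
cos θ = L_z/|L| = -2/√12, so θ ≈ 125.3°.

θ ≈ 125.3°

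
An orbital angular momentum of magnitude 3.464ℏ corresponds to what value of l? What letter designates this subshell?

l = 3 (f orbital)

(|L|/ℏ)² = l(l+1) = 12.
The positive root is l = 3.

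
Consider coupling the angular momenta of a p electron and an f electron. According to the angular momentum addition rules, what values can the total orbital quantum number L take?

Angular momentum addition gives L = |l₁ − l₂|, …, l₁ + l₂.
So L can be 2, 3, 4.

L = 2, 3, 4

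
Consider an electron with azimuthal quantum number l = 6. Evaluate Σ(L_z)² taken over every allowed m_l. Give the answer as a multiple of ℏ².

The allowed m_l values are -6, -5, -4, -3, -2, -1, 0, 1, 2, 3, 4, 5, 6.
Summing m² from −6 to 6: Σ m_l² = 182.

Σ(L_z)² = 182 ℏ²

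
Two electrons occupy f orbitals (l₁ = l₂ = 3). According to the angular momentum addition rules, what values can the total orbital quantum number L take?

By the triangle rule, |l₁ − l₂| ≤ L ≤ l₁ + l₂.
Allowed values: L = 0, 1, 2, 3, 4, 5, 6.

L = 0, 1, 2, 3, 4, 5, 6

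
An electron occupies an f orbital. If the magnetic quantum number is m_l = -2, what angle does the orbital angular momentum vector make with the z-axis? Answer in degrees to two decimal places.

θ ≈ 125.26°

For an f orbital, l = 3.
|L| = √(l(l+1)) ℏ = 2√3 ℏ.
L_z = m_l ℏ = −2ℏ.
cos θ = L_z/|L| = -2/√12, so θ ≈ 125.26°.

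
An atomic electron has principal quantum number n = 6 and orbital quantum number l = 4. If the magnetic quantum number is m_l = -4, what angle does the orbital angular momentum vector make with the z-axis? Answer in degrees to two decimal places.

θ ≈ 153.43°

|L| = √(l(l+1)) ℏ = 2√5 ℏ.
L_z = m_l ℏ = −4ℏ.
cos θ = L_z/|L| = -4/√20, so θ ≈ 153.43°.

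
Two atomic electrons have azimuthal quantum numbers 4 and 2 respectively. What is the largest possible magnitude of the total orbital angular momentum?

By the triangle rule, |l₁ − l₂| ≤ L ≤ l₁ + l₂.
Allowed values: L = 2, 3, 4, 5, 6.
The largest magnitude corresponds to L = 6: |L_tot| = ℏ√(6·7) = √42 ℏ.

|L_tot|_max = √42 ℏ ≈ 6.481ℏ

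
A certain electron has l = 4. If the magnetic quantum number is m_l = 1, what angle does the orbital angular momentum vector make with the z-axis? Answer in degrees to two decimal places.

|L| = √(l(l+1)) ℏ = 2√5 ℏ.
L_z = m_l ℏ = 1ℏ.
cos θ = L_z/|L| = 1/√20, so θ ≈ 77.08°.

θ ≈ 77.08°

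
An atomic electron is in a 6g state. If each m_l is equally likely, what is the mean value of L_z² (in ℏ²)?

⟨L_z²⟩ = 6.667 ℏ²

For 6g, l = 4.
m_l ∈ {-4, -3, -2, -1, 0, 1, 2, 3, 4}.
⟨L_z²⟩ = ℏ²·l(l+1)/3 = 6.667ℏ².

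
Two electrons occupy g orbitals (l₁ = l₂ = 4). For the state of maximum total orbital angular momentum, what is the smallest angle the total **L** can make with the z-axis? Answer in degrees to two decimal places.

L runs from |4 − 4| = 0 to 4 + 4 = 8.
L ∈ {0, 1, 2, 3, 4, 5, 6, 7, 8}.
The maximum is L = 8, with |L_tot| = ℏ√(8·9) = 6√2 ℏ.
The minimum angle with z is arccos(8/√72) ≈ 19.47°.

θ_min ≈ 19.47°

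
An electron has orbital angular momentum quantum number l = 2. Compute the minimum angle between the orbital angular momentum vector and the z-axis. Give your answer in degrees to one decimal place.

θ_min ≈ 35.3°

|L| = ℏ√(l(l+1)) = √6 ℏ.
The smallest angle corresponds to the largest L_z, i.e. m_l = l = 2, giving L_z = 2ℏ.
cos θ_min = 2/√6, so θ_min ≈ 35.3°.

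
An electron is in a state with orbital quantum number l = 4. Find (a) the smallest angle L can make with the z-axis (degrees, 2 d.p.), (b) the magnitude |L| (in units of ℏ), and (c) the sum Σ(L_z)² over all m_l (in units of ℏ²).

θ_min ≈ 26.57°; |L| = 2√5 ℏ ≈ 4.472ℏ; Σ(L_z)² = 60 ℏ²

cos θ_min = 4/√20, so θ_min ≈ 26.57°.
|L| = ℏ√(4·5) = 2√5 ℏ ≈ 4.472ℏ.
Σ m_l² = 60, so Σ(L_z)² = 60 ℏ².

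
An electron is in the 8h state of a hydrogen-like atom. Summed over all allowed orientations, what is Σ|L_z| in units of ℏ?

The 8h subshell has l = 5.
m_l runs from −5 to 5, i.e. {-5, -4, -3, -2, -1, 0, 1, 2, 3, 4, 5}.
Σ|m_l| = 2·5(5+1)/2 = 30.

Σ|L_z| = 30 ℏ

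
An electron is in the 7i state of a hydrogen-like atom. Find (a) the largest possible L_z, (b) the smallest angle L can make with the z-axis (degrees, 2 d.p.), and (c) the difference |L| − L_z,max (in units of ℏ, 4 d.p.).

L_z,max = 6ℏ; θ_min ≈ 22.21°; |L|−L_z,max ≈ 0.4807ℏ

7i means n = 7, l = 6.
L_z,max = lℏ = 6ℏ.
cos θ_min = 6/√42, so θ_min ≈ 22.21°.
|L| − L_z,max = (√42 − 6)ℏ ≈ 0.4807ℏ.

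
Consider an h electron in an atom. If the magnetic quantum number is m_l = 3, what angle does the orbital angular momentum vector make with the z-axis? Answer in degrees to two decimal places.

For an h orbital, l = 5.
|L|² = l(l+1)ℏ² = 30ℏ², so |L| = √30 ℏ.
L_z = m_l ℏ = 3ℏ.
cos θ = L_z/|L| = 3/√30, so θ ≈ 56.79°.

θ ≈ 56.79°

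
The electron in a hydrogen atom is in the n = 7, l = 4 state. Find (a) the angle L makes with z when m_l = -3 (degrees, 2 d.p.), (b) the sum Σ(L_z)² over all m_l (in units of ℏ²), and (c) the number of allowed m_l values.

For m_l = -3: cos θ = -3/√20, θ ≈ 132.13°.
Σ m_l² = 60, so Σ(L_z)² = 60 ℏ².
There are 2l+1 = 9 values of m_l.

θ(m_l=-3) ≈ 132.13°; Σ(L_z)² = 60 ℏ²; 9 values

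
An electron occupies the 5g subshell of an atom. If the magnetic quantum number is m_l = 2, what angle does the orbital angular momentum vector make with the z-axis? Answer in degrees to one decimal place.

θ ≈ 63.4°

The 5g subshell has l = 4.
|L| = ℏ√(l(l+1)) = 2√5 ℏ.
L_z = m_l ℏ = 2ℏ.
cos θ = L_z/|L| = 2/√20, so θ ≈ 63.4°.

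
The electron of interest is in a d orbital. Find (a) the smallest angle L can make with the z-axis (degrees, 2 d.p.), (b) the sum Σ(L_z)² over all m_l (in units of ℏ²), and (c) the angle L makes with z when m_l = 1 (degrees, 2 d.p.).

A d state has l = 2.
cos θ_min = 2/√6, so θ_min ≈ 35.26°.
Σ m_l² = 10, so Σ(L_z)² = 10 ℏ².
For m_l = 1: cos θ = 1/√6, θ ≈ 65.91°.

θ_min ≈ 35.26°; Σ(L_z)² = 10 ℏ²; θ(m_l=1) ≈ 65.91°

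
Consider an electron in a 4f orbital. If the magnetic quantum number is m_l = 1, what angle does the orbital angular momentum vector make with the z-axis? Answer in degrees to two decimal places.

θ ≈ 73.22°

For 4f, l = 3.
|L|² = l(l+1)ℏ² = 12ℏ², so |L| = 2√3 ℏ.
L_z = m_l ℏ = 1ℏ.
cos θ = L_z/|L| = 1/√12, so θ ≈ 73.22°.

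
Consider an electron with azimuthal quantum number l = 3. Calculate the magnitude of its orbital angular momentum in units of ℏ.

|L| = ℏ√(l(l+1)) = ℏ√(3·4) = 2√3 ℏ

|L| = 2√3 ℏ ≈ 3.464ℏ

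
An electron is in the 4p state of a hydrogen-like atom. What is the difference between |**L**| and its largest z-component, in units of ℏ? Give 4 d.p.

|L| − L_z,max ≈ 0.4142ℏ

For 4p, l = 1.
|L| = √2 ℏ ≈ 1.4142ℏ, while L_z,max = lℏ = 1ℏ.
The difference is (√2 − 1)ℏ ≈ 0.4142ℏ.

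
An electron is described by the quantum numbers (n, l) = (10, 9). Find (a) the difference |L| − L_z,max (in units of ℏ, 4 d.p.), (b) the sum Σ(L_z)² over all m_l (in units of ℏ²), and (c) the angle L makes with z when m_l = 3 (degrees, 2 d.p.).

|L| − L_z,max = (3√10 − 9)ℏ ≈ 0.4868ℏ.
Σ m_l² = 570, so Σ(L_z)² = 570 ℏ².
For m_l = 3: cos θ = 3/√90, θ ≈ 71.57°.

|L|−L_z,max ≈ 0.4868ℏ; Σ(L_z)² = 570 ℏ²; θ(m_l=3) ≈ 71.57°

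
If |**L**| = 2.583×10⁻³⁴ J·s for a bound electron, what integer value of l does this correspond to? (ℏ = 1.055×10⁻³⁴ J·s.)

|L|/ℏ = (2.583×10⁻³⁴)/(1.055×10⁻³⁴) ≈ 2.448.
(|L|/ℏ)² = l(l+1) ≈ 5.99 ⇒ l = 2.

l = 2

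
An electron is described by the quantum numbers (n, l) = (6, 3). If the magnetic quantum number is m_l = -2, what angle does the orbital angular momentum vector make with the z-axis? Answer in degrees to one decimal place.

|L| = √(l(l+1)) ℏ = 2√3 ℏ.
L_z = m_l ℏ = −2ℏ.
cos θ = L_z/|L| = -2/√12, so θ ≈ 125.3°.

θ ≈ 125.3°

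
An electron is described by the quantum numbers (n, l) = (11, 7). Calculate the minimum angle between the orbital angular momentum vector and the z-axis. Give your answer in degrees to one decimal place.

θ_min ≈ 20.7°

|L| = ℏ√(l(l+1)) = 2√14 ℏ.
The smallest angle corresponds to the largest L_z, i.e. m_l = l = 7, giving L_z = 7ℏ.
cos θ_min = 7/√56, so θ_min ≈ 20.7°.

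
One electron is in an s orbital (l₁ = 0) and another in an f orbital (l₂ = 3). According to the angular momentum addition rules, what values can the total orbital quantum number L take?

L = 3

L runs from |0 − 3| = 3 to 0 + 3 = 3.
So L can be 3.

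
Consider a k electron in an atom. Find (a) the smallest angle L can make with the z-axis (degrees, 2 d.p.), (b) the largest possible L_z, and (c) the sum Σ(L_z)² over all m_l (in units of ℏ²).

The letter k corresponds to l = 7.
cos θ_min = 7/√56, so θ_min ≈ 20.70°.
L_z,max = lℏ = 7ℏ.
Σ m_l² = 280, so Σ(L_z)² = 280 ℏ².

θ_min ≈ 20.70°; L_z,max = 7ℏ; Σ(L_z)² = 280 ℏ²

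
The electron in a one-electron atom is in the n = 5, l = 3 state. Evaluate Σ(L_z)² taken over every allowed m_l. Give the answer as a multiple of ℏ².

The allowed m_l values are -3, -2, -1, 0, 1, 2, 3.
Σ m_l² = 2·(1 + 4 + 9) = 28.

Σ(L_z)² = 28 ℏ²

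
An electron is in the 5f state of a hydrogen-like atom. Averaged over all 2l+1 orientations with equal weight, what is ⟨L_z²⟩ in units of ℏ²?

⟨L_z²⟩ = 4 ℏ²

5f means n = 5, l = 3.
m_l runs from −3 to 3, i.e. {-3, -2, -1, 0, 1, 2, 3}.
⟨L_z²⟩ = ℏ²·(Σ m_l²)/(2l+1) = ℏ²·28/7 = 4ℏ².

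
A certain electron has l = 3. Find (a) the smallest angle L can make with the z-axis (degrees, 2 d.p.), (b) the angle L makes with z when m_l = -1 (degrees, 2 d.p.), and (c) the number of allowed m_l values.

θ_min ≈ 30.00°; θ(m_l=-1) ≈ 106.78°; 7 values

cos θ_min = 3/√12, so θ_min ≈ 30.00°.
For m_l = -1: cos θ = -1/√12, θ ≈ 106.78°.
There are 2l+1 = 7 values of m_l.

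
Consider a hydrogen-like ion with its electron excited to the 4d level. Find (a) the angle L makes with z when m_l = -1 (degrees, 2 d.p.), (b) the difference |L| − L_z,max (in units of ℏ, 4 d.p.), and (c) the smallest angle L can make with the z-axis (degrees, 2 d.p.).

The 4d level has l = 2.
For m_l = -1: cos θ = -1/√6, θ ≈ 114.09°.
|L| − L_z,max = (√6 − 2)ℏ ≈ 0.4495ℏ.
cos θ_min = 2/√6, so θ_min ≈ 35.26°.

θ(m_l=-1) ≈ 114.09°; |L|−L_z,max ≈ 0.4495ℏ; θ_min ≈ 35.26°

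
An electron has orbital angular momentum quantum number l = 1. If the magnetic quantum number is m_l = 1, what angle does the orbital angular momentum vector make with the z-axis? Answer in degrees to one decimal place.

θ ≈ 45.0°

|L|² = l(l+1)ℏ² = 2ℏ², so |L| = √2 ℏ.
L_z = m_l ℏ = 1ℏ.
cos θ = L_z/|L| = 1/√2, so θ ≈ 45.0°.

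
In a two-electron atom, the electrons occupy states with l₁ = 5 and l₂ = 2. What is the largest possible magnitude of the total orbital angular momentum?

Angular momentum addition gives L = |l₁ − l₂|, …, l₁ + l₂.
Allowed values: L = 3, 4, 5, 6, 7.
The largest magnitude corresponds to L = 7: |L_tot| = ℏ√(7·8) = 2√14 ℏ.

|L_tot|_max = 2√14 ℏ ≈ 7.483ℏ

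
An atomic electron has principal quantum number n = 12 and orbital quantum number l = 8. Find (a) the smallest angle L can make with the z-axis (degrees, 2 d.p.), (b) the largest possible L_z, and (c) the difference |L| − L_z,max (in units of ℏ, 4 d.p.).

θ_min ≈ 19.47°; L_z,max = 8ℏ; |L|−L_z,max ≈ 0.4853ℏ

cos θ_min = 8/√72, so θ_min ≈ 19.47°.
L_z,max = lℏ = 8ℏ.
|L| − L_z,max = (6√2 − 8)ℏ ≈ 0.4853ℏ.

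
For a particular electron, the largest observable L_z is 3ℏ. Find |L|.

|L| = 2√3 ℏ ≈ 3.464ℏ

L_z,max = lℏ, so l = 3.
|L| = √(l(l+1)) ℏ = 2√3 ℏ.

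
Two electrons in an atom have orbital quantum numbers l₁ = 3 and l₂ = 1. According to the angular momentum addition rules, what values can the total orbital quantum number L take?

L = 2, 3, 4

L runs from |3 − 1| = 2 to 3 + 1 = 4.
So L can be 2, 3, 4.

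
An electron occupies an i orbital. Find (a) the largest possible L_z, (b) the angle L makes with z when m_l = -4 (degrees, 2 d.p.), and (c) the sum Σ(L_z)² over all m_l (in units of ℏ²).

L_z,max = 6ℏ; θ(m_l=-4) ≈ 128.11°; Σ(L_z)² = 182 ℏ²

For an i orbital, l = 6.
L_z,max = lℏ = 6ℏ.
For m_l = -4: cos θ = -4/√42, θ ≈ 128.11°.
Σ m_l² = 182, so Σ(L_z)² = 182 ℏ².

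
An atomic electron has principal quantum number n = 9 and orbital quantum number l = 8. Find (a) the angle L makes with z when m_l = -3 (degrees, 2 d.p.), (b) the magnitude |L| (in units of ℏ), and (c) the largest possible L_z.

For m_l = -3: cos θ = -3/√72, θ ≈ 110.70°.
|L| = ℏ√(8·9) = 6√2 ℏ ≈ 8.485ℏ.
L_z,max = lℏ = 8ℏ.

θ(m_l=-3) ≈ 110.70°; |L| = 6√2 ℏ ≈ 8.485ℏ; L_z,max = 8ℏ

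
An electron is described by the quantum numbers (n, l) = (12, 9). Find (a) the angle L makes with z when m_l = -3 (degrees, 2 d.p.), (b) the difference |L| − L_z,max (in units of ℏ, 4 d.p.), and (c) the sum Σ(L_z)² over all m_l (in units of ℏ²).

For m_l = -3: cos θ = -3/√90, θ ≈ 108.43°.
|L| − L_z,max = (3√10 − 9)ℏ ≈ 0.4868ℏ.
Σ m_l² = 570, so Σ(L_z)² = 570 ℏ².

θ(m_l=-3) ≈ 108.43°; |L|−L_z,max ≈ 0.4868ℏ; Σ(L_z)² = 570 ℏ²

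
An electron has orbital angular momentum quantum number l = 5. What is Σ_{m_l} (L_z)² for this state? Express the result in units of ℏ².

The allowed m_l values are -5, -4, -3, -2, -1, 0, 1, 2, 3, 4, 5.
Σ m_l² = 2·(1 + 4 + 9 + 16 + 25) = 110.

Σ(L_z)² = 110 ℏ²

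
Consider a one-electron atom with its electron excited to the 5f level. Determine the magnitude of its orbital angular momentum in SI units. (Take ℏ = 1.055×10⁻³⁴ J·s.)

The 5f level has l = 3.
|L| = ℏ√(l(l+1)) = ℏ√(3·4) = 2√3 ℏ
Numerically, |L| = 3.464 × (1.055×10⁻³⁴ J·s) = 3.655×10⁻³⁴ J·s.

|L| = 3.655×10⁻³⁴ J·s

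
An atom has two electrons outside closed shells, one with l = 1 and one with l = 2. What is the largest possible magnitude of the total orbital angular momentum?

Angular momentum addition gives L = |l₁ − l₂|, …, l₁ + l₂.
So L can be 1, 2, 3.
The largest magnitude corresponds to L = 3: |L_tot| = ℏ√(3·4) = 2√3 ℏ.

|L_tot|_max = 2√3 ℏ ≈ 3.464ℏ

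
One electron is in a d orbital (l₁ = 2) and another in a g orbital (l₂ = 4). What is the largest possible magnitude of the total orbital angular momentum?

|L_tot|_max = √42 ℏ ≈ 6.481ℏ

L runs from |2 − 4| = 2 to 2 + 4 = 6.
Allowed values: L = 2, 3, 4, 5, 6.
The largest magnitude corresponds to L = 6: |L_tot| = ℏ√(6·7) = √42 ℏ.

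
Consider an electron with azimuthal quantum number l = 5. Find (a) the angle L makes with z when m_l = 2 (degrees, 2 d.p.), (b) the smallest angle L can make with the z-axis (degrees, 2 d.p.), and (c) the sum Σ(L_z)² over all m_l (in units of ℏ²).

θ(m_l=2) ≈ 68.58°; θ_min ≈ 24.09°; Σ(L_z)² = 110 ℏ²

For m_l = 2: cos θ = 2/√30, θ ≈ 68.58°.
cos θ_min = 5/√30, so θ_min ≈ 24.09°.
Σ m_l² = 110, so Σ(L_z)² = 110 ℏ².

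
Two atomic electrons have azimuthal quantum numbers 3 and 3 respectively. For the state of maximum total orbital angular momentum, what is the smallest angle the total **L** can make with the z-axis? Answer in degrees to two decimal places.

Angular momentum addition gives L = |l₁ − l₂|, …, l₁ + l₂.
Allowed values: L = 0, 1, 2, 3, 4, 5, 6.
The maximum is L = 6, with |L_tot| = ℏ√(6·7) = √42 ℏ.
The minimum angle with z is arccos(6/√42) ≈ 22.21°.

θ_min ≈ 22.21°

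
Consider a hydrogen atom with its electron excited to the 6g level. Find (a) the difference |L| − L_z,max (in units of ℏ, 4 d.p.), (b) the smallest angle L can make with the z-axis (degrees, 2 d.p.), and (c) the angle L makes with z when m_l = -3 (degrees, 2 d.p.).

The 6g level has l = 4.
|L| − L_z,max = (2√5 − 4)ℏ ≈ 0.4721ℏ.
cos θ_min = 4/√20, so θ_min ≈ 26.57°.
For m_l = -3: cos θ = -3/√20, θ ≈ 132.13°.

|L|−L_z,max ≈ 0.4721ℏ; θ_min ≈ 26.57°; θ(m_l=-3) ≈ 132.13°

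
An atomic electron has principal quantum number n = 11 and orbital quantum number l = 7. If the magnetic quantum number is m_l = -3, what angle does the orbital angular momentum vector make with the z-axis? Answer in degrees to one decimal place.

θ ≈ 113.6°

|L| = ℏ√(l(l+1)) = 2√14 ℏ.
L_z = m_l ℏ = −3ℏ.
cos θ = L_z/|L| = -3/√56, so θ ≈ 113.6°.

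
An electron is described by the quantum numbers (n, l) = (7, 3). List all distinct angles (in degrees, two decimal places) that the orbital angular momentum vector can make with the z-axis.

θ ∈ {30.00°, 54.74°, 73.22°, 90.00°, 106.78°, 125.26°, 150.00°}

|L| = √(l(l+1)) ℏ = 2√3 ℏ.
cos θ = m_l/√12 for each m_l ∈ {-3, -2, -1, 0, 1, 2, 3}.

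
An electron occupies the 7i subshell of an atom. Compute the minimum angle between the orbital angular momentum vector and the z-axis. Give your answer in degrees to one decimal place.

θ_min ≈ 22.2°

For 7i, l = 6.
|L| = √(l(l+1)) ℏ = √42 ℏ.
The smallest angle corresponds to the largest L_z, i.e. m_l = l = 6, giving L_z = 6ℏ.
cos θ_min = 6/√42, so θ_min ≈ 22.2°.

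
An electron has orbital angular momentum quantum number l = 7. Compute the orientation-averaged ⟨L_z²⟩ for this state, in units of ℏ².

⟨L_z²⟩ = 18.67 ℏ²

m_l ∈ {-7, -6, -5, -4, -3, -2, -1, 0, 1, 2, 3, 4, 5, 6, 7}.
⟨L_z²⟩ = ℏ²·l(l+1)/3 = 18.67ℏ².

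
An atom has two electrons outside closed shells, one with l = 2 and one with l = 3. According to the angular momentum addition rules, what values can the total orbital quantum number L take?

L = 1, 2, 3, 4, 5

By the triangle rule, |l₁ − l₂| ≤ L ≤ l₁ + l₂.
Allowed values: L = 1, 2, 3, 4, 5.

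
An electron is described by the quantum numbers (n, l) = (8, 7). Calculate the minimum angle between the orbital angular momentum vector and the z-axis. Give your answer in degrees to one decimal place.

θ_min ≈ 20.7°

|L|² = l(l+1)ℏ² = 56ℏ², so |L| = 2√14 ℏ.
The smallest angle corresponds to the largest L_z, i.e. m_l = l = 7, giving L_z = 7ℏ.
cos θ_min = 7/√56, so θ_min ≈ 20.7°.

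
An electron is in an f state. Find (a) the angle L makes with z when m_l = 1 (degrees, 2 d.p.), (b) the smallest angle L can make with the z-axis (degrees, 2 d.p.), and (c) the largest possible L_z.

F corresponds to l = 3.
For m_l = 1: cos θ = 1/√12, θ ≈ 73.22°.
cos θ_min = 3/√12, so θ_min ≈ 30.00°.
L_z,max = lℏ = 3ℏ.

θ(m_l=1) ≈ 73.22°; θ_min ≈ 30.00°; L_z,max = 3ℏ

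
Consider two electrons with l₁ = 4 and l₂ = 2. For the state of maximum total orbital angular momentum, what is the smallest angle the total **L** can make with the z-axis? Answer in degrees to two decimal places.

L runs from |4 − 2| = 2 to 4 + 2 = 6.
Allowed values: L = 2, 3, 4, 5, 6.
The maximum is L = 6, with |L_tot| = ℏ√(6·7) = √42 ℏ.
The minimum angle with z is arccos(6/√42) ≈ 22.21°.

θ_min ≈ 22.21°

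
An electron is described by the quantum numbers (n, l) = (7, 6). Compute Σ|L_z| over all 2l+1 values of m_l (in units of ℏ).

The allowed m_l values are -6, -5, -4, -3, -2, -1, 0, 1, 2, 3, 4, 5, 6.
Σ|m_l| = 2·6(6+1)/2 = 42.

Σ|L_z| = 42 ℏ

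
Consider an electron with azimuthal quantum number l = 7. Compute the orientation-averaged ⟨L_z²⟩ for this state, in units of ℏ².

⟨L_z²⟩ = 18.67 ℏ²

The allowed m_l values are -7, -6, -5, -4, -3, -2, -1, 0, 1, 2, 3, 4, 5, 6, 7.
Average of L_z² over 15 states: 280/15 ℏ² = 18.67 ℏ².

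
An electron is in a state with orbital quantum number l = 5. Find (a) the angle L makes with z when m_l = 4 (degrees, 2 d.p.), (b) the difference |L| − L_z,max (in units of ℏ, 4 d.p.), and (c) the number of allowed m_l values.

θ(m_l=4) ≈ 43.09°; |L|−L_z,max ≈ 0.4772ℏ; 11 values

For m_l = 4: cos θ = 4/√30, θ ≈ 43.09°.
|L| − L_z,max = (√30 − 5)ℏ ≈ 0.4772ℏ.
There are 2l+1 = 11 values of m_l.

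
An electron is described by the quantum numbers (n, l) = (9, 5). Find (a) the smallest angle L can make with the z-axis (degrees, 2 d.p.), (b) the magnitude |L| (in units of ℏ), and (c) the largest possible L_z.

cos θ_min = 5/√30, so θ_min ≈ 24.09°.
|L| = ℏ√(5·6) = √30 ℏ ≈ 5.477ℏ.
L_z,max = lℏ = 5ℏ.

θ_min ≈ 24.09°; |L| = √30 ℏ ≈ 5.477ℏ; L_z,max = 5ℏ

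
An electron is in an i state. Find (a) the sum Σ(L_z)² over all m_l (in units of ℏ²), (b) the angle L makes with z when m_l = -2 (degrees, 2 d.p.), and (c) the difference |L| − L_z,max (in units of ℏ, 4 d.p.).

For an i orbital, l = 6.
Σ m_l² = 182, so Σ(L_z)² = 182 ℏ².
For m_l = -2: cos θ = -2/√42, θ ≈ 107.98°.
|L| − L_z,max = (√42 − 6)ℏ ≈ 0.4807ℏ.

Σ(L_z)² = 182 ℏ²; θ(m_l=-2) ≈ 107.98°; |L|−L_z,max ≈ 0.4807ℏ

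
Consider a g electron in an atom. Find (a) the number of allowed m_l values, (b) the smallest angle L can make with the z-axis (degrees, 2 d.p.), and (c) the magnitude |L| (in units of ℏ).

9 values; θ_min ≈ 26.57°; |L| = 2√5 ℏ ≈ 4.472ℏ

The letter g corresponds to l = 4.
There are 2l+1 = 9 values of m_l.
cos θ_min = 4/√20, so θ_min ≈ 26.57°.
|L| = ℏ√(4·5) = 2√5 ℏ ≈ 4.472ℏ.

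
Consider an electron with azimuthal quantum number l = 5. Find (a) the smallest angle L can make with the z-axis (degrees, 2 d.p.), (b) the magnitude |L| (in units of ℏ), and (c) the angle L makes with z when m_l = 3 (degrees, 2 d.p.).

θ_min ≈ 24.09°; |L| = √30 ℏ ≈ 5.477ℏ; θ(m_l=3) ≈ 56.79°

cos θ_min = 5/√30, so θ_min ≈ 24.09°.
|L| = ℏ√(5·6) = √30 ℏ ≈ 5.477ℏ.
For m_l = 3: cos θ = 3/√30, θ ≈ 56.79°.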